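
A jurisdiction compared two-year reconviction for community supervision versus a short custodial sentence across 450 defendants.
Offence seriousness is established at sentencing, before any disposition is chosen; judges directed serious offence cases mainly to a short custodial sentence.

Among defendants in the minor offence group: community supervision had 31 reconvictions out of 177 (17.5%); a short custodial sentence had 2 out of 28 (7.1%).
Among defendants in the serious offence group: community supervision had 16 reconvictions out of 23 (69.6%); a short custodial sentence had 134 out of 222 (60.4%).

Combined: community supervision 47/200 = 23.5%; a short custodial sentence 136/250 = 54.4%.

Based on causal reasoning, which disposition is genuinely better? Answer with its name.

The offence seriousness-specific comparison favours a short custodial sentence throughout, but the pooled figures favour community supervision. The question is whether to condition on offence seriousness.
Offence seriousness differs across dispositions for reasons unrelated to any effect of the disposition itself, and it separately predicts the outcome — a classic confounder. We must compare within offence seriousness levels.
Within each level — minor offence: 17.5% vs 7.1%; serious offence: 69.6% vs 60.4% — a short custodial sentence is lower every time.

a short custodial sentence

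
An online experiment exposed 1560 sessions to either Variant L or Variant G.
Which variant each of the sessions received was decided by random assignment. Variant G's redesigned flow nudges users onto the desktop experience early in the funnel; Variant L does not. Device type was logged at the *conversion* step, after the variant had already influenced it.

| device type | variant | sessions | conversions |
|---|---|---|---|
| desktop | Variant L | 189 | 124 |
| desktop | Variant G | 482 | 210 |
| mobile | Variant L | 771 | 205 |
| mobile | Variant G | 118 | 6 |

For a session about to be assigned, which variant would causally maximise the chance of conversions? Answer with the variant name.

The device type-specific comparison favours Variant L throughout, but the pooled figures favour Variant G. The question is whether to condition on device type.
The distribution of device type is itself part of what the variant does — it is an intermediate outcome. Holding it fixed would remove that part of the effect; the total effect is the pooled difference.
Pooled: Variant L 34.3% vs Variant G 36.0%; Variant G is higher overall.

Variant G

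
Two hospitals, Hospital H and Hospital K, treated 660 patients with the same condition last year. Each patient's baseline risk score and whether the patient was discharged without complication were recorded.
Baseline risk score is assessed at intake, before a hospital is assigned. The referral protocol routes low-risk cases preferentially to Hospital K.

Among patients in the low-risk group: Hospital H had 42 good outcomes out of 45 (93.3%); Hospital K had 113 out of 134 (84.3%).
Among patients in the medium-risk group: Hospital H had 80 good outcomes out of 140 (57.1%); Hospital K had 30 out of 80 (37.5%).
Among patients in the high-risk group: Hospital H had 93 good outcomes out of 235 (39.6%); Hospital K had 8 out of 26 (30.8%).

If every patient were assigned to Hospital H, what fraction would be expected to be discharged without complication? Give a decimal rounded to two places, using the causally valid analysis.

0.60

Since baseline risk score is a pre-existing factor (not a product of the hospital) and it affects the outcome on its own, it is a confounder. The stratified rates, not the pooled rate, identify the causal effect.
Standardising Hospital H to the population baseline risk score mix: 0.271·42/45 + 0.333·80/140 + 0.395·93/235 = 0.600.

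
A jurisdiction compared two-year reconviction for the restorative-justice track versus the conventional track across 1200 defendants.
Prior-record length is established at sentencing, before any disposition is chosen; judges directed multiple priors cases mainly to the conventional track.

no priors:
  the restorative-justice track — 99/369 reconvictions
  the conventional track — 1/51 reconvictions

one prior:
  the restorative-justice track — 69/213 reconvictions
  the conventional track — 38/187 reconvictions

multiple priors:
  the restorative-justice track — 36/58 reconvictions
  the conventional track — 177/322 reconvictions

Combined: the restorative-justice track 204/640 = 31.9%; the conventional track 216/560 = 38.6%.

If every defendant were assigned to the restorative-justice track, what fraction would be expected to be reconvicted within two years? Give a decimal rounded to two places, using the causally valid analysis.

Within every prior-record length level the conventional track has the lower rate, yet pooled the restorative-justice track does — Simpson's reversal.
The imbalance in prior-record length arose from how defendants were allocated, not from anything the disposition did; and prior-record length independently affects the outcome. The pooled gap is confounded — condition on prior-record length.
Standardising the restorative-justice track to the population prior-record length mix: 0.350·99/369 + 0.333·69/213 + 0.317·36/58 = 0.398.

0.40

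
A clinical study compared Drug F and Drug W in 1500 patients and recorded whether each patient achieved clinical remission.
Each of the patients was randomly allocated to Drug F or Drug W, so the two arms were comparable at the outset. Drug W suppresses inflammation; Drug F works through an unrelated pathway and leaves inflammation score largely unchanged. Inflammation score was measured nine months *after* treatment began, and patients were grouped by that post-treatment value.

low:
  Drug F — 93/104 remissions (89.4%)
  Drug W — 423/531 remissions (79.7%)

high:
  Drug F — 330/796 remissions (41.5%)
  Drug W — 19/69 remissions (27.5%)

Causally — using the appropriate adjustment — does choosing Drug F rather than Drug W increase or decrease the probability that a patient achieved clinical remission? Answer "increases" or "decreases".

Drug F is higher inside every inflammation score stratum but Drug W is higher in aggregate. Whether to stratify depends on how inflammation score relates to the drug.
Inflammation score is recorded after the drug and is itself shifted by it — it sits on the causal path from drug to outcome. Conditioning on a mediator would strip out part of the effect we want; the pooled comparison gives the total causal effect.
Pooled: Drug F 47.0% vs Drug W 73.7%; Drug W is higher overall.

decreases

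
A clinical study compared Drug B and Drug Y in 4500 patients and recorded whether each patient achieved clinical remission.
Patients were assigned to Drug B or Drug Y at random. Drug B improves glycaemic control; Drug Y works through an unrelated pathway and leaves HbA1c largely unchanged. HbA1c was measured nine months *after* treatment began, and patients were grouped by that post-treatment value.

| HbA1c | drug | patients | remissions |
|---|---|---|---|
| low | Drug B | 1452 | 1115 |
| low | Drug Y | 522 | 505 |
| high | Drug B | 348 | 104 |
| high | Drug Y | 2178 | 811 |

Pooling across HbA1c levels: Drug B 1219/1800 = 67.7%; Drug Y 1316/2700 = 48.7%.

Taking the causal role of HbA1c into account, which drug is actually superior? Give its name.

Drug B

HbA1c is recorded after the drug and is itself shifted by it — it sits on the causal path from drug to outcome. Conditioning on a mediator would strip out part of the effect we want; the pooled comparison gives the total causal effect.
Pooled: Drug B 67.7% vs Drug Y 48.7%; Drug B is higher overall.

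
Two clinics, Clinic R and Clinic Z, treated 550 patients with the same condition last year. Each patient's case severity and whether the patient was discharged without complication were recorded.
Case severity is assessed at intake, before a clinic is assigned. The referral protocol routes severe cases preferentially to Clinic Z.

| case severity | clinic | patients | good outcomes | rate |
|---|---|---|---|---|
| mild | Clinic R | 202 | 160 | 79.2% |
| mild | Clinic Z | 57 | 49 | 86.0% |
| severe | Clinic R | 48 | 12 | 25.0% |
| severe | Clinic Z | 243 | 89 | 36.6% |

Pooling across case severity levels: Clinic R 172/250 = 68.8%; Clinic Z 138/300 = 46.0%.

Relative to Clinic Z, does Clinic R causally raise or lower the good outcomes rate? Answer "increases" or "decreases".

decreases

Case severity satisfies the back-door criterion: it is not a descendant of the clinic, and it blocks the spurious path from clinic to outcome. Adjusting for it (i.e., using the within-case severity rates) gives the causal effect.
Within each level — mild: 79.2% vs 86.0%; severe: 25.0% vs 36.6% — Clinic Z is higher every time.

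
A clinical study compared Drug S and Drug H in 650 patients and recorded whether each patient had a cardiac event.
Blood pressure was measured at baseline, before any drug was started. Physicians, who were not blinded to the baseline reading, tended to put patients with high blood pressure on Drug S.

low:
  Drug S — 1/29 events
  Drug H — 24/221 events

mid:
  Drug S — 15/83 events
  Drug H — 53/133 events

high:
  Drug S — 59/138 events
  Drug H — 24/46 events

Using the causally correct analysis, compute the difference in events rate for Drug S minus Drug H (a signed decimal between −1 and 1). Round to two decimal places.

-0.13

Drug S is lower inside every blood pressure stratum but Drug H is lower in aggregate. Whether to stratify depends on how blood pressure relates to the drug.
Here blood pressure is a common cause — it drives both which drug a case falls under and the outcome. The crude comparison mixes populations; the stratum-specific rates are the causally relevant ones.
Adjusting over the population distribution of blood pressure: 0.385·(0.034−0.109) + 0.332·(0.181−0.398) + 0.283·(0.428−0.522) = -0.128.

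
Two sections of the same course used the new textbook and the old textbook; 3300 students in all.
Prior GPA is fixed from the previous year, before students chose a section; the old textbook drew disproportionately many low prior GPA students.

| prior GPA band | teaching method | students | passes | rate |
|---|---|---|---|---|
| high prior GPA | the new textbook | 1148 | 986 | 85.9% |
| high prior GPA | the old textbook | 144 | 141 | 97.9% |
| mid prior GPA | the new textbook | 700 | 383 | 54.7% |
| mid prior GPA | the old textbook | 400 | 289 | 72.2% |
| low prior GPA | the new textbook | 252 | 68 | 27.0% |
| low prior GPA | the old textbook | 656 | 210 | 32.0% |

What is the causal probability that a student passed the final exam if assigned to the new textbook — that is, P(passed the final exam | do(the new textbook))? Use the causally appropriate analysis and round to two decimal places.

0.59

The stratified and pooled comparisons disagree (the old textbook wins within each prior GPA band; the new textbook wins overall), so the answer turns on the causal role of prior GPA band.
The imbalance in prior GPA band arose from how students were allocated, not from anything the teaching method did; and prior GPA band independently affects the outcome. The pooled gap is confounded — condition on prior GPA band.
Standardising the new textbook to the population prior GPA band mix: 0.392·986/1148 + 0.333·383/700 + 0.275·68/252 = 0.593.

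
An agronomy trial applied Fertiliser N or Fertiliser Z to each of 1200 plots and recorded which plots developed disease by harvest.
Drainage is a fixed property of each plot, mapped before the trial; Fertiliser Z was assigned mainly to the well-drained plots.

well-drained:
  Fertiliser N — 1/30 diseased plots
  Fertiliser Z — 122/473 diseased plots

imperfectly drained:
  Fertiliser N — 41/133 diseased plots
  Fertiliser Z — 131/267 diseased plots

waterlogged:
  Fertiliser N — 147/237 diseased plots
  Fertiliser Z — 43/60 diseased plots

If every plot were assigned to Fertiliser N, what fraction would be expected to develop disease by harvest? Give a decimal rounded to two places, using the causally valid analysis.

Field drainage differs across fertilisers for reasons unrelated to any effect of the fertiliser itself, and it separately predicts the outcome — a classic confounder. We must compare within field drainage levels.
Standardising Fertiliser N to the population field drainage mix: 0.419·1/30 + 0.333·41/133 + 0.247·147/237 = 0.270.

0.27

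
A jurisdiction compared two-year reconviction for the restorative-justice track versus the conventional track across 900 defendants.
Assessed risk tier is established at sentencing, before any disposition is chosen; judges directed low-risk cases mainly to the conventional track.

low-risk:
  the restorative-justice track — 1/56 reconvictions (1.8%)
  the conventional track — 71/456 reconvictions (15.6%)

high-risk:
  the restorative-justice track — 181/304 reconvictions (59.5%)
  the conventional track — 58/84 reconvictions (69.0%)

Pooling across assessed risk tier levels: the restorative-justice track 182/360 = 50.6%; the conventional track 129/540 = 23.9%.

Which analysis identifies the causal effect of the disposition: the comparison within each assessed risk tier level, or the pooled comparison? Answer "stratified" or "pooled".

stratified

The stratified and pooled comparisons disagree (the restorative-justice track wins within each assessed risk tier; the conventional track wins overall), so the answer turns on the causal role of assessed risk tier.
Assessed risk tier is set before the disposition has any effect — it is not caused by the disposition — and it independently drives the outcome. That makes it a confounder, so the causal comparison is within assessed risk tier levels.
Within each level — low-risk: 1.8% vs 15.6%; high-risk: 59.5% vs 69.0% — the restorative-justice track is lower every time.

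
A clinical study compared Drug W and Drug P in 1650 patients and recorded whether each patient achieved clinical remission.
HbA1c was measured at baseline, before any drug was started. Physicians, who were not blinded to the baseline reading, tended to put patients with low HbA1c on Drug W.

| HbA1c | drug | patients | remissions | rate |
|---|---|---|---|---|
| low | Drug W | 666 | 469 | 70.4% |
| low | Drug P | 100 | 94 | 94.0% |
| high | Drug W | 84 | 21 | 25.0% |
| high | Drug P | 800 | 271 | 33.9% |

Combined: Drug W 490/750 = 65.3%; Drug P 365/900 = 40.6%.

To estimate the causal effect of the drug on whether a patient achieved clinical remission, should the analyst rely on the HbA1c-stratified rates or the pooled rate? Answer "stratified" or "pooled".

stratified

The HbA1c-specific comparison favours Drug P throughout, but the pooled figures favour Drug W. The question is whether to condition on HbA1c.
HbA1c satisfies the back-door criterion: it is not a descendant of the drug, and it blocks the spurious path from drug to outcome. Adjusting for it (i.e., using the within-HbA1c rates) gives the causal effect.
Within each level — low: 70.4% vs 94.0%; high: 25.0% vs 33.9% — Drug P is higher every time.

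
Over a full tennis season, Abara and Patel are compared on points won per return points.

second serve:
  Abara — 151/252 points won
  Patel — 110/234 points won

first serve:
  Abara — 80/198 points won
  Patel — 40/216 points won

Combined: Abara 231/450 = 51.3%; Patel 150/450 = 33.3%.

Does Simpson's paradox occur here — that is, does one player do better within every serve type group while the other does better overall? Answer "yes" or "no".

no

Within each serve type level (second serve 59.9% vs 47.0%; first serve 40.4% vs 18.5%), Abara has the higher rate every time. Pooled: 51.3% vs 33.3% — Abara has the higher rate overall. They agree.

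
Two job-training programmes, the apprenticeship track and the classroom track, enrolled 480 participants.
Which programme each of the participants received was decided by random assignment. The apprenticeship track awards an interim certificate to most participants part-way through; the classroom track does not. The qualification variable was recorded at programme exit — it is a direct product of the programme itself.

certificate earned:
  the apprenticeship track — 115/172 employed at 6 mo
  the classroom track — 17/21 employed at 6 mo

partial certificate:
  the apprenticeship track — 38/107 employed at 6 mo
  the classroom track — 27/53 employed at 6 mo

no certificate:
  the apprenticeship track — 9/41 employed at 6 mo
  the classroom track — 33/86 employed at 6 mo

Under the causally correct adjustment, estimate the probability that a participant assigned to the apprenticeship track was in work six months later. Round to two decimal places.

the classroom track is higher inside every qualification attained during the programme stratum but the apprenticeship track is higher in aggregate. Whether to stratify depends on how qualification attained during the programme relates to the programme.
Qualification attained during the programme is recorded after the programme and is itself shifted by it — it sits on the causal path from programme to outcome. Conditioning on a mediator would strip out part of the effect we want; the pooled comparison gives the total causal effect.
So P(outcome | do(the apprenticeship track)) is just the pooled rate for the apprenticeship track: 162/320 = 0.506.

0.51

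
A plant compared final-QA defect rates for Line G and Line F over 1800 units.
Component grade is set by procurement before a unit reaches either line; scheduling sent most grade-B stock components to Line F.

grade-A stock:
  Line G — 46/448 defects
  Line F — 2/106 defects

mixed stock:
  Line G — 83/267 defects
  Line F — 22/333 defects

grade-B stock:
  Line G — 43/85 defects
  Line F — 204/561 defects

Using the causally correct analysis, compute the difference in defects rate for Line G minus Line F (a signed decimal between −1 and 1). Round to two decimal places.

+0.16

Within every component grade level Line F has the lower rate, yet pooled Line G does — Simpson's reversal.
Since component grade is a pre-existing factor (not a product of the line) and it affects the outcome on its own, it is a confounder. The stratified rates, not the pooled rate, identify the causal effect.
Adjusting over the population distribution of component grade: 0.308·(0.103−0.019) + 0.333·(0.311−0.066) + 0.359·(0.506−0.364) = +0.158.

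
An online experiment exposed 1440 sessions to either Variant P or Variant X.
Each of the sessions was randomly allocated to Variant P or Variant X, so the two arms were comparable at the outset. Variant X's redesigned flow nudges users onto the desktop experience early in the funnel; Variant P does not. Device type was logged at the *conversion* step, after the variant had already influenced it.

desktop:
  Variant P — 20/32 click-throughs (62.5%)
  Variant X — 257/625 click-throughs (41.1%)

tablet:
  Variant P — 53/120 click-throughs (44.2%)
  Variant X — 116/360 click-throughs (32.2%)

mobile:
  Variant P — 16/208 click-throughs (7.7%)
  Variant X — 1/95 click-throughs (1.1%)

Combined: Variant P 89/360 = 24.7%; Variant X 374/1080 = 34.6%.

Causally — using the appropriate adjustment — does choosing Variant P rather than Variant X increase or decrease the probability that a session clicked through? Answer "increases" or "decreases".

The device type-specific comparison favours Variant P throughout, but the pooled figures favour Variant X. The question is whether to condition on device type.
Stratifying would compare variants among sessions the variants themselves sorted into device type groups — a form of selection on an intermediate. The unconditioned pooled rates give the total causal effect.
Pooled: Variant P 24.7% vs Variant X 34.6%; Variant X is higher overall.

decreases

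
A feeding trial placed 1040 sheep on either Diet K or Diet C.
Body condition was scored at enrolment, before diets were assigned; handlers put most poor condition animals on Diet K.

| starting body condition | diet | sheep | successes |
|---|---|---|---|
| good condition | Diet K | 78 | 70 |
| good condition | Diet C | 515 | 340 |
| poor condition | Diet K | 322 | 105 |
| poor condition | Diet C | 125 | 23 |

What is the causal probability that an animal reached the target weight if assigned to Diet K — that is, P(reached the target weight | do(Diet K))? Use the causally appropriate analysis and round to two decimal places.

0.65

Since starting body condition is a pre-existing factor (not a product of the diet) and it affects the outcome on its own, it is a confounder. The stratified rates, not the pooled rate, identify the causal effect.
Standardising Diet K to the population starting body condition mix: 0.570·70/78 + 0.430·105/322 = 0.652.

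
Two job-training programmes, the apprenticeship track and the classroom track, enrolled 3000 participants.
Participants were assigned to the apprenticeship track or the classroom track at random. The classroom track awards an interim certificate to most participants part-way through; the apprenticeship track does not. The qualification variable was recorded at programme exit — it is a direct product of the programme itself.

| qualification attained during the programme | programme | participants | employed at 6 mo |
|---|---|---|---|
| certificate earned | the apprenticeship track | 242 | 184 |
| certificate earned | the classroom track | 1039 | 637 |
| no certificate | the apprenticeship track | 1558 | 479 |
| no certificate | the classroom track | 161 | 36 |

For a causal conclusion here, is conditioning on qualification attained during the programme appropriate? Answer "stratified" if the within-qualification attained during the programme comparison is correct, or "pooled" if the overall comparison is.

The stratified and pooled comparisons disagree (the apprenticeship track wins within each qualification attained during the programme; the classroom track wins overall), so the answer turns on the causal role of qualification attained during the programme.
Qualification attained during the programme here is a post-treatment variable shaped by the programme; conditioning on it would introduce bias rather than remove it. The overall comparison is the causal one.
Pooled: the apprenticeship track 36.8% vs the classroom track 56.1%; the classroom track is higher overall.

pooled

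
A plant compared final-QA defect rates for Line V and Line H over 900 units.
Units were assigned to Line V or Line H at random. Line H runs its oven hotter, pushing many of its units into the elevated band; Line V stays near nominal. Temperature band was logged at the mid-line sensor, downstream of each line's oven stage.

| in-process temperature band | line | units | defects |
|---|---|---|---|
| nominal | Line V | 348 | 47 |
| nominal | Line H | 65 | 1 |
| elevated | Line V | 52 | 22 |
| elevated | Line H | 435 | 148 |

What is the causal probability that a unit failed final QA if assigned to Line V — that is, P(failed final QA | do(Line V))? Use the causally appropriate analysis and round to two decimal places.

In-process temperature band lies on the pathway line → in-process temperature band → outcome, so adjusting for it blocks the indirect effect. For the total causal effect of line, use the unadjusted pooled rates.
So P(outcome | do(Line V)) is just the pooled rate for Line V: 69/400 = 0.172.

0.17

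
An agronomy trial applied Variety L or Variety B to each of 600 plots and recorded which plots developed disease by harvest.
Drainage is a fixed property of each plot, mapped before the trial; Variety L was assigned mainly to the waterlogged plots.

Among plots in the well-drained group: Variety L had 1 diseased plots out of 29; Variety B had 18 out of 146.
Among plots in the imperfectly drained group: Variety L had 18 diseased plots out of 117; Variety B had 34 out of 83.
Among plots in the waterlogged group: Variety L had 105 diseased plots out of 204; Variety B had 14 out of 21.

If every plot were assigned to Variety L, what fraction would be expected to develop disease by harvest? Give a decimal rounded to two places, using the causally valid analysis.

The field drainage-specific comparison favours Variety L throughout, but the pooled figures favour Variety B. The question is whether to condition on field drainage.
Field drainage differs across varietys for reasons unrelated to any effect of the variety itself, and it separately predicts the outcome — a classic confounder. We must compare within field drainage levels.
Standardising Variety L to the population field drainage mix: 0.292·1/29 + 0.333·18/117 + 0.375·105/204 = 0.254.

0.25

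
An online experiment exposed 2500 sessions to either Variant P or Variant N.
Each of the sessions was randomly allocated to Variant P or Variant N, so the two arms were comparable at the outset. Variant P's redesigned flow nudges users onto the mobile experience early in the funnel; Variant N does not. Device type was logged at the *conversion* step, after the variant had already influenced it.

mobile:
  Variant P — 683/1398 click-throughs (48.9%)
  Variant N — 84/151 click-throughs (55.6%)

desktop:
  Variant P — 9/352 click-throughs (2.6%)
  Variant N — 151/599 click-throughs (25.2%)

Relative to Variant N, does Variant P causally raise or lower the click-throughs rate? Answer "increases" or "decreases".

Device type is recorded after the variant and is itself shifted by it — it sits on the causal path from variant to outcome. Conditioning on a mediator would strip out part of the effect we want; the pooled comparison gives the total causal effect.
Pooled: Variant P 39.5% vs Variant N 31.3%; Variant P is higher overall.

increases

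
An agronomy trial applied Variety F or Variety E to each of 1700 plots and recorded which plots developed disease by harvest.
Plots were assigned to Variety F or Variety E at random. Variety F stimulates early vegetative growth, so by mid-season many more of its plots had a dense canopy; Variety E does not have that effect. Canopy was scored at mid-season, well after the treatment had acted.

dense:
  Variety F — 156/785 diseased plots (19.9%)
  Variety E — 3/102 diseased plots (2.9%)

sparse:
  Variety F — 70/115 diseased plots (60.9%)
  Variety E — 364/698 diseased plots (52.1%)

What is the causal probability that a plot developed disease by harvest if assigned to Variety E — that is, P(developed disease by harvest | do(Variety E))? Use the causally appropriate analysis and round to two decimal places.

0.46

Within every mid-season canopy level Variety E has the lower rate, yet pooled Variety F does — Simpson's reversal.
Mid-season canopy lies on the pathway variety → mid-season canopy → outcome, so adjusting for it blocks the indirect effect. For the total causal effect of variety, use the unadjusted pooled rates.
So P(outcome | do(Variety E)) is just the pooled rate for Variety E: 367/800 = 0.459.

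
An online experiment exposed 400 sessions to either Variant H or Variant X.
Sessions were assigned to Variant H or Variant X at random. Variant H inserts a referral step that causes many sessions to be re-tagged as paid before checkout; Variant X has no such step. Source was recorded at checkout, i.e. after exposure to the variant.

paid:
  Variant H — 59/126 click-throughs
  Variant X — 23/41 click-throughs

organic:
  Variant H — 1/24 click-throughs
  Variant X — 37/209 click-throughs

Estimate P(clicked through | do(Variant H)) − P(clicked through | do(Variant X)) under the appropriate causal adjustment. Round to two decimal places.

The traffic source-specific comparison favours Variant X throughout, but the pooled figures favour Variant H. The question is whether to condition on traffic source.
Traffic source lies on the pathway variant → traffic source → outcome, so adjusting for it blocks the indirect effect. For the total causal effect of variant, use the unadjusted pooled rates.
The causal difference is the pooled difference: 0.400 − 0.240 = +0.160.

+0.16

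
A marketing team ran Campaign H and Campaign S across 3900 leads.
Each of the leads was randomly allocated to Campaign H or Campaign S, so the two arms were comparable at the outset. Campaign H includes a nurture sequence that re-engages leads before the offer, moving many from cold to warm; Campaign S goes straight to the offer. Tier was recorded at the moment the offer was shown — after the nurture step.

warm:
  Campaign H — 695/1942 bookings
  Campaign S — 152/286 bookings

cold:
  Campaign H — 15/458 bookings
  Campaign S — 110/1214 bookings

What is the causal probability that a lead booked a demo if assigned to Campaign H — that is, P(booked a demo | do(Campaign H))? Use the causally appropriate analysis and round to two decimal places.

0.30

Engagement tier is downstream of the campaign. One should not condition on a consequence of treatment, so the overall rates are the right comparison.
So P(outcome | do(Campaign H)) is just the pooled rate for Campaign H: 710/2400 = 0.296.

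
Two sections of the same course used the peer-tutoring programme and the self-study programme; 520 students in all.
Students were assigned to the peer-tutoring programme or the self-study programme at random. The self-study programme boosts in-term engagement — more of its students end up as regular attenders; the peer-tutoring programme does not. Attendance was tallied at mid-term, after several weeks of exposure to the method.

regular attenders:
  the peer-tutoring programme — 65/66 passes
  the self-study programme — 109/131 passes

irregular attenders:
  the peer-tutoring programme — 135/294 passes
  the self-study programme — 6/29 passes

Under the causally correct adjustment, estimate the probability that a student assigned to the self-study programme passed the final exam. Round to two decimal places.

Within every mid-term attendance level the peer-tutoring programme has the higher rate, yet pooled the self-study programme does — Simpson's reversal.
Mid-term attendance lies on the pathway teaching method → mid-term attendance → outcome, so adjusting for it blocks the indirect effect. For the total causal effect of teaching method, use the unadjusted pooled rates.
So P(outcome | do(the self-study programme)) is just the pooled rate for the self-study programme: 115/160 = 0.719.

0.72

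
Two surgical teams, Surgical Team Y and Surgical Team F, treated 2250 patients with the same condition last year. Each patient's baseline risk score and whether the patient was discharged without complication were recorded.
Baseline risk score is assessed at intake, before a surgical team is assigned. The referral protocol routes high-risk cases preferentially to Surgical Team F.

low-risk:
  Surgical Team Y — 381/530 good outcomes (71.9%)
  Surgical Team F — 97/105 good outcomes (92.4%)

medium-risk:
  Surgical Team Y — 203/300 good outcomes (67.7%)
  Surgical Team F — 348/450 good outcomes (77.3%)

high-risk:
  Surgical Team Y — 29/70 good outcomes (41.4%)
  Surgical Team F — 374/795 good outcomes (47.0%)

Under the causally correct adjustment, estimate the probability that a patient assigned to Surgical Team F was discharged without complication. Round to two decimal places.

The imbalance in baseline risk score arose from how patients were allocated, not from anything the surgical team did; and baseline risk score independently affects the outcome. The pooled gap is confounded — condition on baseline risk score.
Standardising Surgical Team F to the population baseline risk score mix: 0.282·97/105 + 0.333·348/450 + 0.384·374/795 = 0.699.

0.70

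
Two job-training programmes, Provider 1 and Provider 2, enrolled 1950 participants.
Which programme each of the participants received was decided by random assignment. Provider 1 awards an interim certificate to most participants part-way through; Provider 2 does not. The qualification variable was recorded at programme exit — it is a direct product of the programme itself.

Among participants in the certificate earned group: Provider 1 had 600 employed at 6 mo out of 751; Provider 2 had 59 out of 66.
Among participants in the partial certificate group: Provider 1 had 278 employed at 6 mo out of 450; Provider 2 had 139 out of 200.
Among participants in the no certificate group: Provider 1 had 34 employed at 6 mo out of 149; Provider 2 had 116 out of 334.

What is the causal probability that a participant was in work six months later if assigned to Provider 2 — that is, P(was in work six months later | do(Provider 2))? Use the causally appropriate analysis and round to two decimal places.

0.52

Qualification attained during the programme here is a post-treatment variable shaped by the programme; conditioning on it would introduce bias rather than remove it. The overall comparison is the causal one.
So P(outcome | do(Provider 2)) is just the pooled rate for Provider 2: 314/600 = 0.523.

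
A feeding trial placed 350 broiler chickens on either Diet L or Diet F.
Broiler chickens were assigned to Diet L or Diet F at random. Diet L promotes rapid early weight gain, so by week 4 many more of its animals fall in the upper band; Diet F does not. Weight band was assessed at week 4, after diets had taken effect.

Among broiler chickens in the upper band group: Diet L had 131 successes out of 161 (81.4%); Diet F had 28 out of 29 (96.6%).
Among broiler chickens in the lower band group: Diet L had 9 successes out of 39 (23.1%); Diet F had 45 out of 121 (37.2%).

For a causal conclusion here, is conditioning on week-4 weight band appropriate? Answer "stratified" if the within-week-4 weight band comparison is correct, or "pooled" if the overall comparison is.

pooled

Diet F is higher inside every week-4 weight band stratum but Diet L is higher in aggregate. Whether to stratify depends on how week-4 weight band relates to the diet.
Because the diet influences week-4 weight band, week-4 weight band is a post-treatment mediator, not a confounder. Stratifying on it would bias the estimate; the causal effect is the crude pooled difference.
Pooled: Diet L 70.0% vs Diet F 48.7%; Diet L is higher overall.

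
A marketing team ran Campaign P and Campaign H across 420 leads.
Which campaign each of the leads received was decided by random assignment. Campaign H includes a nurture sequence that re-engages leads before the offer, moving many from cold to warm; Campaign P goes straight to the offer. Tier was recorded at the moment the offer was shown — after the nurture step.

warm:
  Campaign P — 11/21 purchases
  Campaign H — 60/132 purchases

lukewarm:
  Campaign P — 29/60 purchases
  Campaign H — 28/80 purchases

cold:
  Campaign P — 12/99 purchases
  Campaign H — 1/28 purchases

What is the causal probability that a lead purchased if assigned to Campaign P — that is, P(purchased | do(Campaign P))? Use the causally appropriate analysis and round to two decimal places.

0.29

The stratified and pooled comparisons disagree (Campaign P wins within each engagement tier; Campaign H wins overall), so the answer turns on the causal role of engagement tier.
Stratifying would compare campaigns among leads the campaigns themselves sorted into engagement tier groups — a form of selection on an intermediate. The unconditioned pooled rates give the total causal effect.
So P(outcome | do(Campaign P)) is just the pooled rate for Campaign P: 52/180 = 0.289.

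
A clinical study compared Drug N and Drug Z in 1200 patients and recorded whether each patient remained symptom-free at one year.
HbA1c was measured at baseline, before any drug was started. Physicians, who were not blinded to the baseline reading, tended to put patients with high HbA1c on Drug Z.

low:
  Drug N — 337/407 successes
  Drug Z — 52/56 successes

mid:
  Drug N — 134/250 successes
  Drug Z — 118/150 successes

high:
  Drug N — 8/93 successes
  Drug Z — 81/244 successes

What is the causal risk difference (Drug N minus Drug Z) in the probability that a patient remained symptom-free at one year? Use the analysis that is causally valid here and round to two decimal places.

-0.19

The stratified and pooled comparisons disagree (Drug Z wins within each HbA1c; Drug N wins overall), so the answer turns on the causal role of HbA1c.
Since HbA1c is a pre-existing factor (not a product of the drug) and it affects the outcome on its own, it is a confounder. The stratified rates, not the pooled rate, identify the causal effect.
Adjusting over the population distribution of HbA1c: 0.386·(0.828−0.929) + 0.333·(0.536−0.787) + 0.281·(0.086−0.332) = -0.191.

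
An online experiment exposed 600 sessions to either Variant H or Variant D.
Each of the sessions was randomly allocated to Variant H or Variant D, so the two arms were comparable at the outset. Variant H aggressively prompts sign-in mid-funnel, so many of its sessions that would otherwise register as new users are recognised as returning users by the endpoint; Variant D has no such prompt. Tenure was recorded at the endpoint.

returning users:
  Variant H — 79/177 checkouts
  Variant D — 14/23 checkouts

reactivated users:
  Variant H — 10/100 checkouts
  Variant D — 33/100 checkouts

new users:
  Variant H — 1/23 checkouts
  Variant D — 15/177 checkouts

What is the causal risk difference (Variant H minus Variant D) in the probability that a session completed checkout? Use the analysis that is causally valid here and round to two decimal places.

Because the variant influences user tenure, user tenure is a post-treatment mediator, not a confounder. Stratifying on it would bias the estimate; the causal effect is the crude pooled difference.
The causal difference is the pooled difference: 0.300 − 0.207 = +0.093.

+0.09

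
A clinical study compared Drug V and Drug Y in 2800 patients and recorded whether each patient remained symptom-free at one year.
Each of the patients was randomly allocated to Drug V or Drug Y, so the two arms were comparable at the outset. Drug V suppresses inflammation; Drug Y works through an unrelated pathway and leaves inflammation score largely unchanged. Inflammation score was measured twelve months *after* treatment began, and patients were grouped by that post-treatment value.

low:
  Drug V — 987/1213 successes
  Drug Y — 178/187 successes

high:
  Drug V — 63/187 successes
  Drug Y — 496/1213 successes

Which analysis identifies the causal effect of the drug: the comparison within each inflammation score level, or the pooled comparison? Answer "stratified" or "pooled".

pooled

Within every inflammation score level Drug Y has the higher rate, yet pooled Drug V does — Simpson's reversal.
The distribution of inflammation score is itself part of what the drug does — it is an intermediate outcome. Holding it fixed would remove that part of the effect; the total effect is the pooled difference.
Pooled: Drug V 75.0% vs Drug Y 48.1%; Drug V is higher overall.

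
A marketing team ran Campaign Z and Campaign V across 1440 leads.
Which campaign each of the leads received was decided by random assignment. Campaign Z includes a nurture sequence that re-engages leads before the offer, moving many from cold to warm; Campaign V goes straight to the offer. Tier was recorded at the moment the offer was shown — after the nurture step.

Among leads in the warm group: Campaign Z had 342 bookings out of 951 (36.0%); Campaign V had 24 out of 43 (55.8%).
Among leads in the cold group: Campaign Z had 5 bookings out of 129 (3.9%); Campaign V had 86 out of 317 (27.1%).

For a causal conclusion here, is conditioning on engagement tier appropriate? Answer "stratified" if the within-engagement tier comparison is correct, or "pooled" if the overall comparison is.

pooled

Within every engagement tier level Campaign V has the higher rate, yet pooled Campaign Z does — Simpson's reversal.
Because the campaign influences engagement tier, engagement tier is a post-treatment mediator, not a confounder. Stratifying on it would bias the estimate; the causal effect is the crude pooled difference.
Pooled: Campaign Z 32.1% vs Campaign V 30.6%; Campaign Z is higher overall.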